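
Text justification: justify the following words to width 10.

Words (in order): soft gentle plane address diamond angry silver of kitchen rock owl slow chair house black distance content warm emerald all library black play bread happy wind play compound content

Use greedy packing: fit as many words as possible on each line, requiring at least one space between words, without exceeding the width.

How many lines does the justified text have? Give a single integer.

Line 1: ['soft'] (min_width=4, slack=6)
Line 2: ['gentle'] (min_width=6, slack=4)
Line 3: ['plane'] (min_width=5, slack=5)
Line 4: ['address'] (min_width=7, slack=3)
Line 5: ['diamond'] (min_width=7, slack=3)
Line 6: ['angry'] (min_width=5, slack=5)
Line 7: ['silver', 'of'] (min_width=9, slack=1)
Line 8: ['kitchen'] (min_width=7, slack=3)
Line 9: ['rock', 'owl'] (min_width=8, slack=2)
Line 10: ['slow', 'chair'] (min_width=10, slack=0)
Line 11: ['house'] (min_width=5, slack=5)
Line 12: ['black'] (min_width=5, slack=5)
Line 13: ['distance'] (min_width=8, slack=2)
Line 14: ['content'] (min_width=7, slack=3)
Line 15: ['warm'] (min_width=4, slack=6)
Line 16: ['emerald'] (min_width=7, slack=3)
Line 17: ['all'] (min_width=3, slack=7)
Line 18: ['library'] (min_width=7, slack=3)
Line 19: ['black', 'play'] (min_width=10, slack=0)
Line 20: ['bread'] (min_width=5, slack=5)
Line 21: ['happy', 'wind'] (min_width=10, slack=0)
Line 22: ['play'] (min_width=4, slack=6)
Line 23: ['compound'] (min_width=8, slack=2)
Line 24: ['content'] (min_width=7, slack=3)
Total lines: 24

Answer: 24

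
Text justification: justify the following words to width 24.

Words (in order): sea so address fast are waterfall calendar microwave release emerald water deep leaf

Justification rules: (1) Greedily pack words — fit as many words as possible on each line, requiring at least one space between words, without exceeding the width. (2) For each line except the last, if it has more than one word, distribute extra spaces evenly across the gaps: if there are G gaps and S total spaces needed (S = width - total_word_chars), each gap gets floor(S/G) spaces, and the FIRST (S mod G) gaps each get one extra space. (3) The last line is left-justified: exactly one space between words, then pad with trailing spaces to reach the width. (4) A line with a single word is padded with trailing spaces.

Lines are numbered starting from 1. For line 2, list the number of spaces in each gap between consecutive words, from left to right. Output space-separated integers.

Answer: 7

Derivation:
Line 1: ['sea', 'so', 'address', 'fast', 'are'] (min_width=23, slack=1)
Line 2: ['waterfall', 'calendar'] (min_width=18, slack=6)
Line 3: ['microwave', 'release'] (min_width=17, slack=7)
Line 4: ['emerald', 'water', 'deep', 'leaf'] (min_width=23, slack=1)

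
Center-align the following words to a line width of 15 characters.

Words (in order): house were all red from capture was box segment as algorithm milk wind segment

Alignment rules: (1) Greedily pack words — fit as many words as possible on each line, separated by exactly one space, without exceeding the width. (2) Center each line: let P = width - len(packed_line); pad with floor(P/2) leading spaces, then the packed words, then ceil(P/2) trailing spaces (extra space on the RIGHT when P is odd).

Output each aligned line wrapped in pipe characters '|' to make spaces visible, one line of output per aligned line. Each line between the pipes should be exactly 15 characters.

Line 1: ['house', 'were', 'all'] (min_width=14, slack=1)
Line 2: ['red', 'from'] (min_width=8, slack=7)
Line 3: ['capture', 'was', 'box'] (min_width=15, slack=0)
Line 4: ['segment', 'as'] (min_width=10, slack=5)
Line 5: ['algorithm', 'milk'] (min_width=14, slack=1)
Line 6: ['wind', 'segment'] (min_width=12, slack=3)

Answer: |house were all |
|   red from    |
|capture was box|
|  segment as   |
|algorithm milk |
| wind segment  |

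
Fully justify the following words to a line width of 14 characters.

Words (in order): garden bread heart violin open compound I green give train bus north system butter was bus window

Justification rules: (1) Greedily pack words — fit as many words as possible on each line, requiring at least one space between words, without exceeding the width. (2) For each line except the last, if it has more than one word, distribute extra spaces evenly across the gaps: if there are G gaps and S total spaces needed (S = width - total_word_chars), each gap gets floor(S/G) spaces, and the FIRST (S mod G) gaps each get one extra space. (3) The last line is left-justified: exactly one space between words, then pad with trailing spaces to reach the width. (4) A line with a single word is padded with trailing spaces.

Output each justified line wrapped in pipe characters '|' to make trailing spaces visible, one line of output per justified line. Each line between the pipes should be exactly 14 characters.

Answer: |garden   bread|
|heart   violin|
|open  compound|
|I  green  give|
|train      bus|
|north   system|
|butter was bus|
|window        |

Derivation:
Line 1: ['garden', 'bread'] (min_width=12, slack=2)
Line 2: ['heart', 'violin'] (min_width=12, slack=2)
Line 3: ['open', 'compound'] (min_width=13, slack=1)
Line 4: ['I', 'green', 'give'] (min_width=12, slack=2)
Line 5: ['train', 'bus'] (min_width=9, slack=5)
Line 6: ['north', 'system'] (min_width=12, slack=2)
Line 7: ['butter', 'was', 'bus'] (min_width=14, slack=0)
Line 8: ['window'] (min_width=6, slack=8)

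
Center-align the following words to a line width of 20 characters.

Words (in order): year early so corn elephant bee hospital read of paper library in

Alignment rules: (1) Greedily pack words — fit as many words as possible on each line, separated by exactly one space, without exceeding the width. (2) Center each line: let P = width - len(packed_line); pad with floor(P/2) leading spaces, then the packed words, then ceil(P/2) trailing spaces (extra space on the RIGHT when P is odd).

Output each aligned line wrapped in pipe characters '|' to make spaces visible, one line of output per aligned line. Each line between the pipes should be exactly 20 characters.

Answer: | year early so corn |
|    elephant bee    |
|  hospital read of  |
|  paper library in  |

Derivation:
Line 1: ['year', 'early', 'so', 'corn'] (min_width=18, slack=2)
Line 2: ['elephant', 'bee'] (min_width=12, slack=8)
Line 3: ['hospital', 'read', 'of'] (min_width=16, slack=4)
Line 4: ['paper', 'library', 'in'] (min_width=16, slack=4)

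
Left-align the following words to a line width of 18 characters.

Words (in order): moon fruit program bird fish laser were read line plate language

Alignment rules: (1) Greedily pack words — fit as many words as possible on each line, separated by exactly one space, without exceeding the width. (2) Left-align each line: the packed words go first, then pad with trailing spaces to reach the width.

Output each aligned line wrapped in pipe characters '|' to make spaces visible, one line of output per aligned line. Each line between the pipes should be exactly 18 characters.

Line 1: ['moon', 'fruit', 'program'] (min_width=18, slack=0)
Line 2: ['bird', 'fish', 'laser'] (min_width=15, slack=3)
Line 3: ['were', 'read', 'line'] (min_width=14, slack=4)
Line 4: ['plate', 'language'] (min_width=14, slack=4)

Answer: |moon fruit program|
|bird fish laser   |
|were read line    |
|plate language    |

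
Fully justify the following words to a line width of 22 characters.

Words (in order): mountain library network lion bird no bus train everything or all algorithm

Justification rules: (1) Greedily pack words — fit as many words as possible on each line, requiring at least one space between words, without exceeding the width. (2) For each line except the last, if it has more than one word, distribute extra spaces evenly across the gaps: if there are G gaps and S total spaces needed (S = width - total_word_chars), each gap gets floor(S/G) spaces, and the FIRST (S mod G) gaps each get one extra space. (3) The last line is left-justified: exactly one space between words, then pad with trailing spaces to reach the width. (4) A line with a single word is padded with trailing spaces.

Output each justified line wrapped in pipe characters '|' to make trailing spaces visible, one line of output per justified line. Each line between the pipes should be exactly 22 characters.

Answer: |mountain       library|
|network  lion  bird no|
|bus  train  everything|
|or all algorithm      |

Derivation:
Line 1: ['mountain', 'library'] (min_width=16, slack=6)
Line 2: ['network', 'lion', 'bird', 'no'] (min_width=20, slack=2)
Line 3: ['bus', 'train', 'everything'] (min_width=20, slack=2)
Line 4: ['or', 'all', 'algorithm'] (min_width=16, slack=6)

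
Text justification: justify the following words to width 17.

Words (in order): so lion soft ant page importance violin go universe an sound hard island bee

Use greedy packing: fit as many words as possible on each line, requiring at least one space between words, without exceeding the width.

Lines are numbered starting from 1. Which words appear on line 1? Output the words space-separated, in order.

Line 1: ['so', 'lion', 'soft', 'ant'] (min_width=16, slack=1)
Line 2: ['page', 'importance'] (min_width=15, slack=2)
Line 3: ['violin', 'go'] (min_width=9, slack=8)
Line 4: ['universe', 'an', 'sound'] (min_width=17, slack=0)
Line 5: ['hard', 'island', 'bee'] (min_width=15, slack=2)

Answer: so lion soft ant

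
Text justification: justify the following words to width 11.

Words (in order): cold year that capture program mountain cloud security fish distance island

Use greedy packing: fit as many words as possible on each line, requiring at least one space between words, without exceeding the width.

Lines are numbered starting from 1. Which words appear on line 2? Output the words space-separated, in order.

Line 1: ['cold', 'year'] (min_width=9, slack=2)
Line 2: ['that'] (min_width=4, slack=7)
Line 3: ['capture'] (min_width=7, slack=4)
Line 4: ['program'] (min_width=7, slack=4)
Line 5: ['mountain'] (min_width=8, slack=3)
Line 6: ['cloud'] (min_width=5, slack=6)
Line 7: ['security'] (min_width=8, slack=3)
Line 8: ['fish'] (min_width=4, slack=7)
Line 9: ['distance'] (min_width=8, slack=3)
Line 10: ['island'] (min_width=6, slack=5)

Answer: that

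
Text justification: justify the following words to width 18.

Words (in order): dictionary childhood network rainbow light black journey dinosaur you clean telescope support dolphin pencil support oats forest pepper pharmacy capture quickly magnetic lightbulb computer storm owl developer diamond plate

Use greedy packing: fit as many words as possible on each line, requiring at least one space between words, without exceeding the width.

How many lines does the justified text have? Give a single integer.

Line 1: ['dictionary'] (min_width=10, slack=8)
Line 2: ['childhood', 'network'] (min_width=17, slack=1)
Line 3: ['rainbow', 'light'] (min_width=13, slack=5)
Line 4: ['black', 'journey'] (min_width=13, slack=5)
Line 5: ['dinosaur', 'you', 'clean'] (min_width=18, slack=0)
Line 6: ['telescope', 'support'] (min_width=17, slack=1)
Line 7: ['dolphin', 'pencil'] (min_width=14, slack=4)
Line 8: ['support', 'oats'] (min_width=12, slack=6)
Line 9: ['forest', 'pepper'] (min_width=13, slack=5)
Line 10: ['pharmacy', 'capture'] (min_width=16, slack=2)
Line 11: ['quickly', 'magnetic'] (min_width=16, slack=2)
Line 12: ['lightbulb', 'computer'] (min_width=18, slack=0)
Line 13: ['storm', 'owl'] (min_width=9, slack=9)
Line 14: ['developer', 'diamond'] (min_width=17, slack=1)
Line 15: ['plate'] (min_width=5, slack=13)
Total lines: 15

Answer: 15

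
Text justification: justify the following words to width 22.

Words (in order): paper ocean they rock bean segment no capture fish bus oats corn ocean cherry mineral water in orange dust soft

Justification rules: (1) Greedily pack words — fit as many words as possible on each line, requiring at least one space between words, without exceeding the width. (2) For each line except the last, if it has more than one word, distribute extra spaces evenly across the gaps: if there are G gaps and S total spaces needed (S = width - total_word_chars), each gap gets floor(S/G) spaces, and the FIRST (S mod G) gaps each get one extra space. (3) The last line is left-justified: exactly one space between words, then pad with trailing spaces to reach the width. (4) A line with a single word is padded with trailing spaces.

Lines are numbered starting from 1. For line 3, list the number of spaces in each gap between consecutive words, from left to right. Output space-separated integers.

Line 1: ['paper', 'ocean', 'they', 'rock'] (min_width=21, slack=1)
Line 2: ['bean', 'segment', 'no'] (min_width=15, slack=7)
Line 3: ['capture', 'fish', 'bus', 'oats'] (min_width=21, slack=1)
Line 4: ['corn', 'ocean', 'cherry'] (min_width=17, slack=5)
Line 5: ['mineral', 'water', 'in'] (min_width=16, slack=6)
Line 6: ['orange', 'dust', 'soft'] (min_width=16, slack=6)

Answer: 2 1 1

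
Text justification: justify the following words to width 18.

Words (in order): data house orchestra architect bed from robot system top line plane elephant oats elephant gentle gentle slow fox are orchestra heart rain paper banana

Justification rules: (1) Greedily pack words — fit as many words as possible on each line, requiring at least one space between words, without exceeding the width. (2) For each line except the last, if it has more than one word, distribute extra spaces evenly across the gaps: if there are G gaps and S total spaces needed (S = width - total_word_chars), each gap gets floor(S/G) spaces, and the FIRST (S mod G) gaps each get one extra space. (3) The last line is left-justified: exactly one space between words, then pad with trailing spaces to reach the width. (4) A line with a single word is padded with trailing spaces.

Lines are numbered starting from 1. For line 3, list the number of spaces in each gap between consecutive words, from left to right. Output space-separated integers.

Line 1: ['data', 'house'] (min_width=10, slack=8)
Line 2: ['orchestra'] (min_width=9, slack=9)
Line 3: ['architect', 'bed', 'from'] (min_width=18, slack=0)
Line 4: ['robot', 'system', 'top'] (min_width=16, slack=2)
Line 5: ['line', 'plane'] (min_width=10, slack=8)
Line 6: ['elephant', 'oats'] (min_width=13, slack=5)
Line 7: ['elephant', 'gentle'] (min_width=15, slack=3)
Line 8: ['gentle', 'slow', 'fox'] (min_width=15, slack=3)
Line 9: ['are', 'orchestra'] (min_width=13, slack=5)
Line 10: ['heart', 'rain', 'paper'] (min_width=16, slack=2)
Line 11: ['banana'] (min_width=6, slack=12)

Answer: 1 1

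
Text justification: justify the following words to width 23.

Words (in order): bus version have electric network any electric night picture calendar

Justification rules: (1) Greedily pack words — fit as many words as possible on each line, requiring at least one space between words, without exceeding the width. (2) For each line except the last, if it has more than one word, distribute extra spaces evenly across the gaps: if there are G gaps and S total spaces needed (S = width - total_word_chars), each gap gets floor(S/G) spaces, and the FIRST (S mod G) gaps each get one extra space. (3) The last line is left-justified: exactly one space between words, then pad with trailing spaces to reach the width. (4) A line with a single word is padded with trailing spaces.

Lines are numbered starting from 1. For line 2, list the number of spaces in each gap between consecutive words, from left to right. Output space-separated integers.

Line 1: ['bus', 'version', 'have'] (min_width=16, slack=7)
Line 2: ['electric', 'network', 'any'] (min_width=20, slack=3)
Line 3: ['electric', 'night', 'picture'] (min_width=22, slack=1)
Line 4: ['calendar'] (min_width=8, slack=15)

Answer: 3 2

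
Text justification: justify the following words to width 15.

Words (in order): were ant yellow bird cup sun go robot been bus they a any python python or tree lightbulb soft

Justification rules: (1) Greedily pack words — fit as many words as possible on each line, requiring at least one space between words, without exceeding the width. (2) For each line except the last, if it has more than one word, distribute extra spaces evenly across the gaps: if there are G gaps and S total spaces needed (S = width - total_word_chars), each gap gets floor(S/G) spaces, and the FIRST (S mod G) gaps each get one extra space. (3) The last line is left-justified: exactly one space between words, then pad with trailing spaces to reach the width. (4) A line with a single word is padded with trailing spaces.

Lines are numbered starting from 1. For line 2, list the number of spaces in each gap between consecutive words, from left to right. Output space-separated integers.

Line 1: ['were', 'ant', 'yellow'] (min_width=15, slack=0)
Line 2: ['bird', 'cup', 'sun', 'go'] (min_width=15, slack=0)
Line 3: ['robot', 'been', 'bus'] (min_width=14, slack=1)
Line 4: ['they', 'a', 'any'] (min_width=10, slack=5)
Line 5: ['python', 'python'] (min_width=13, slack=2)
Line 6: ['or', 'tree'] (min_width=7, slack=8)
Line 7: ['lightbulb', 'soft'] (min_width=14, slack=1)

Answer: 1 1 1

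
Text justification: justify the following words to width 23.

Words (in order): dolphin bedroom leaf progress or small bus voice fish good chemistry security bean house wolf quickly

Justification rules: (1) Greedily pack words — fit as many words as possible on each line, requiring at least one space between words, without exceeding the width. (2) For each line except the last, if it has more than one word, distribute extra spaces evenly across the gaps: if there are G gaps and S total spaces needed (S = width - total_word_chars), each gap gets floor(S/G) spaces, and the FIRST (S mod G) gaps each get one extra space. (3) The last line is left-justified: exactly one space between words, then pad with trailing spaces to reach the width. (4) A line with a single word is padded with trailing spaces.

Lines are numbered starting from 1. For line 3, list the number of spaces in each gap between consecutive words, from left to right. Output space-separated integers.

Line 1: ['dolphin', 'bedroom', 'leaf'] (min_width=20, slack=3)
Line 2: ['progress', 'or', 'small', 'bus'] (min_width=21, slack=2)
Line 3: ['voice', 'fish', 'good'] (min_width=15, slack=8)
Line 4: ['chemistry', 'security', 'bean'] (min_width=23, slack=0)
Line 5: ['house', 'wolf', 'quickly'] (min_width=18, slack=5)

Answer: 5 5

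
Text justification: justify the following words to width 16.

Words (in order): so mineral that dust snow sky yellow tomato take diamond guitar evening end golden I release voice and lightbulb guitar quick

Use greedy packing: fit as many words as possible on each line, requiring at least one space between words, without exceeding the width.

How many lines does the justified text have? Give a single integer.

Line 1: ['so', 'mineral', 'that'] (min_width=15, slack=1)
Line 2: ['dust', 'snow', 'sky'] (min_width=13, slack=3)
Line 3: ['yellow', 'tomato'] (min_width=13, slack=3)
Line 4: ['take', 'diamond'] (min_width=12, slack=4)
Line 5: ['guitar', 'evening'] (min_width=14, slack=2)
Line 6: ['end', 'golden', 'I'] (min_width=12, slack=4)
Line 7: ['release', 'voice'] (min_width=13, slack=3)
Line 8: ['and', 'lightbulb'] (min_width=13, slack=3)
Line 9: ['guitar', 'quick'] (min_width=12, slack=4)
Total lines: 9

Answer: 9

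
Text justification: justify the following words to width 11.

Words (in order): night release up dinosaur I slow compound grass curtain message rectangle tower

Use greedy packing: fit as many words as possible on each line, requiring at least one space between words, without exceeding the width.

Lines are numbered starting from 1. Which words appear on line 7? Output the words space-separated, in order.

Answer: curtain

Derivation:
Line 1: ['night'] (min_width=5, slack=6)
Line 2: ['release', 'up'] (min_width=10, slack=1)
Line 3: ['dinosaur', 'I'] (min_width=10, slack=1)
Line 4: ['slow'] (min_width=4, slack=7)
Line 5: ['compound'] (min_width=8, slack=3)
Line 6: ['grass'] (min_width=5, slack=6)
Line 7: ['curtain'] (min_width=7, slack=4)
Line 8: ['message'] (min_width=7, slack=4)
Line 9: ['rectangle'] (min_width=9, slack=2)
Line 10: ['tower'] (min_width=5, slack=6)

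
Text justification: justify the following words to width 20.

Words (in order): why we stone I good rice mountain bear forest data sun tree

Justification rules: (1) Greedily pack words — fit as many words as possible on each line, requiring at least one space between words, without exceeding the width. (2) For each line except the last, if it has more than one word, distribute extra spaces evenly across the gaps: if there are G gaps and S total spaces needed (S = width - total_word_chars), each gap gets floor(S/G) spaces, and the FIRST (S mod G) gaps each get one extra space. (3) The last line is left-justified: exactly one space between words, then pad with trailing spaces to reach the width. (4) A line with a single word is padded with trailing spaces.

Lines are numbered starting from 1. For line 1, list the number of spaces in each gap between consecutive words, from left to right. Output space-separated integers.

Answer: 2 1 1 1

Derivation:
Line 1: ['why', 'we', 'stone', 'I', 'good'] (min_width=19, slack=1)
Line 2: ['rice', 'mountain', 'bear'] (min_width=18, slack=2)
Line 3: ['forest', 'data', 'sun', 'tree'] (min_width=20, slack=0)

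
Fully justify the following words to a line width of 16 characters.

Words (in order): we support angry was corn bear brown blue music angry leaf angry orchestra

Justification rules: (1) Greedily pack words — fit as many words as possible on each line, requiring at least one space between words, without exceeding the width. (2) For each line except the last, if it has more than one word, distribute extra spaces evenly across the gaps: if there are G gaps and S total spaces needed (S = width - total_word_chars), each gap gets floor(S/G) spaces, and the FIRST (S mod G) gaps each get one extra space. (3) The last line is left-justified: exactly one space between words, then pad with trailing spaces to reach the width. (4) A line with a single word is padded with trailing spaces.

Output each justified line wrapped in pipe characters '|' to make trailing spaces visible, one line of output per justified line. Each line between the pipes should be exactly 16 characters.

Line 1: ['we', 'support', 'angry'] (min_width=16, slack=0)
Line 2: ['was', 'corn', 'bear'] (min_width=13, slack=3)
Line 3: ['brown', 'blue', 'music'] (min_width=16, slack=0)
Line 4: ['angry', 'leaf', 'angry'] (min_width=16, slack=0)
Line 5: ['orchestra'] (min_width=9, slack=7)

Answer: |we support angry|
|was   corn  bear|
|brown blue music|
|angry leaf angry|
|orchestra       |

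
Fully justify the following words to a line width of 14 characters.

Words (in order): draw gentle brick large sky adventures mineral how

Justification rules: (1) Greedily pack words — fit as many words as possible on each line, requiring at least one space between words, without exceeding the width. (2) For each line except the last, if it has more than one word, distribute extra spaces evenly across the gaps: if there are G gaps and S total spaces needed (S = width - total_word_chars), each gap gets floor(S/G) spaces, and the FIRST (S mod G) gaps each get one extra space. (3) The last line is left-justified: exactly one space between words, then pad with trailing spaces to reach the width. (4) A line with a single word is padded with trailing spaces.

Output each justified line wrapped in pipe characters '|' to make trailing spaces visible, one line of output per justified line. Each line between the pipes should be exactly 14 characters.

Answer: |draw    gentle|
|brick    large|
|sky adventures|
|mineral how   |

Derivation:
Line 1: ['draw', 'gentle'] (min_width=11, slack=3)
Line 2: ['brick', 'large'] (min_width=11, slack=3)
Line 3: ['sky', 'adventures'] (min_width=14, slack=0)
Line 4: ['mineral', 'how'] (min_width=11, slack=3)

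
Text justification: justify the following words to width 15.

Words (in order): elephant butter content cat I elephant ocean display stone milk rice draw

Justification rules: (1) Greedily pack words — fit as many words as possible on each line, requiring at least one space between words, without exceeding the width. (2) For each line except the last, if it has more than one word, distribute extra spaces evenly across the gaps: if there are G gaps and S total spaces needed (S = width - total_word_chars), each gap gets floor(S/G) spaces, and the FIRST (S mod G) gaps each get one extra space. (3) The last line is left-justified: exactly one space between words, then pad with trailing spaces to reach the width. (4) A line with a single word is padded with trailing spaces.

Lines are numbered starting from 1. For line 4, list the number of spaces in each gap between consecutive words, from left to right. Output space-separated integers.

Answer: 3

Derivation:
Line 1: ['elephant', 'butter'] (min_width=15, slack=0)
Line 2: ['content', 'cat', 'I'] (min_width=13, slack=2)
Line 3: ['elephant', 'ocean'] (min_width=14, slack=1)
Line 4: ['display', 'stone'] (min_width=13, slack=2)
Line 5: ['milk', 'rice', 'draw'] (min_width=14, slack=1)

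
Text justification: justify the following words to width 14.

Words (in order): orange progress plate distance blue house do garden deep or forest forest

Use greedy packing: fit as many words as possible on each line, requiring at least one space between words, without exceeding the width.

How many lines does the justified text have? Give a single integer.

Answer: 6

Derivation:
Line 1: ['orange'] (min_width=6, slack=8)
Line 2: ['progress', 'plate'] (min_width=14, slack=0)
Line 3: ['distance', 'blue'] (min_width=13, slack=1)
Line 4: ['house', 'do'] (min_width=8, slack=6)
Line 5: ['garden', 'deep', 'or'] (min_width=14, slack=0)
Line 6: ['forest', 'forest'] (min_width=13, slack=1)
Total lines: 6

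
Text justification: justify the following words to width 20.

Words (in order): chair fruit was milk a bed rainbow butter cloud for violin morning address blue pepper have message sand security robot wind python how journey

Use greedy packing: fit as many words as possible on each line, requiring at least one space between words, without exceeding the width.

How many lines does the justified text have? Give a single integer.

Answer: 8

Derivation:
Line 1: ['chair', 'fruit', 'was', 'milk'] (min_width=20, slack=0)
Line 2: ['a', 'bed', 'rainbow', 'butter'] (min_width=20, slack=0)
Line 3: ['cloud', 'for', 'violin'] (min_width=16, slack=4)
Line 4: ['morning', 'address', 'blue'] (min_width=20, slack=0)
Line 5: ['pepper', 'have', 'message'] (min_width=19, slack=1)
Line 6: ['sand', 'security', 'robot'] (min_width=19, slack=1)
Line 7: ['wind', 'python', 'how'] (min_width=15, slack=5)
Line 8: ['journey'] (min_width=7, slack=13)
Total lines: 8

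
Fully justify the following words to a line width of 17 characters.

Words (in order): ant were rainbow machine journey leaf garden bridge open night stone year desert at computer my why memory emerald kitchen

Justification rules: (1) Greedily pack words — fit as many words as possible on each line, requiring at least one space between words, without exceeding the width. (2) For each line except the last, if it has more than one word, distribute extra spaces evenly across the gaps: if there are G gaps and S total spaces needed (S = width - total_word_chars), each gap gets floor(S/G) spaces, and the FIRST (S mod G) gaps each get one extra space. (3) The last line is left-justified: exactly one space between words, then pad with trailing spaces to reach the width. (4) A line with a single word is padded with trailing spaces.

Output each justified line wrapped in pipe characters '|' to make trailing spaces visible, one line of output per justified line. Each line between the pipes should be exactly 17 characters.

Line 1: ['ant', 'were', 'rainbow'] (min_width=16, slack=1)
Line 2: ['machine', 'journey'] (min_width=15, slack=2)
Line 3: ['leaf', 'garden'] (min_width=11, slack=6)
Line 4: ['bridge', 'open', 'night'] (min_width=17, slack=0)
Line 5: ['stone', 'year', 'desert'] (min_width=17, slack=0)
Line 6: ['at', 'computer', 'my'] (min_width=14, slack=3)
Line 7: ['why', 'memory'] (min_width=10, slack=7)
Line 8: ['emerald', 'kitchen'] (min_width=15, slack=2)

Answer: |ant  were rainbow|
|machine   journey|
|leaf       garden|
|bridge open night|
|stone year desert|
|at   computer  my|
|why        memory|
|emerald kitchen  |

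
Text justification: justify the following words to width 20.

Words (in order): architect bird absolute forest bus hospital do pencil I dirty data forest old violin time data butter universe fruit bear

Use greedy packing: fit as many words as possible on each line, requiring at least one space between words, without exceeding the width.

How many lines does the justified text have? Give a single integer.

Answer: 7

Derivation:
Line 1: ['architect', 'bird'] (min_width=14, slack=6)
Line 2: ['absolute', 'forest', 'bus'] (min_width=19, slack=1)
Line 3: ['hospital', 'do', 'pencil', 'I'] (min_width=20, slack=0)
Line 4: ['dirty', 'data', 'forest'] (min_width=17, slack=3)
Line 5: ['old', 'violin', 'time', 'data'] (min_width=20, slack=0)
Line 6: ['butter', 'universe'] (min_width=15, slack=5)
Line 7: ['fruit', 'bear'] (min_width=10, slack=10)
Total lines: 7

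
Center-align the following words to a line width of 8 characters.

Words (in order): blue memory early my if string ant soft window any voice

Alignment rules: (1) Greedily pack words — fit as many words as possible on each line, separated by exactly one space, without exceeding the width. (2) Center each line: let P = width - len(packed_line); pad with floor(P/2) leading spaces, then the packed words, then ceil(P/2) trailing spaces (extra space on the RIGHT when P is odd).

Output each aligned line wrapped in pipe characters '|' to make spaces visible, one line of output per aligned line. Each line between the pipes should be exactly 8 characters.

Line 1: ['blue'] (min_width=4, slack=4)
Line 2: ['memory'] (min_width=6, slack=2)
Line 3: ['early', 'my'] (min_width=8, slack=0)
Line 4: ['if'] (min_width=2, slack=6)
Line 5: ['string'] (min_width=6, slack=2)
Line 6: ['ant', 'soft'] (min_width=8, slack=0)
Line 7: ['window'] (min_width=6, slack=2)
Line 8: ['any'] (min_width=3, slack=5)
Line 9: ['voice'] (min_width=5, slack=3)

Answer: |  blue  |
| memory |
|early my|
|   if   |
| string |
|ant soft|
| window |
|  any   |
| voice  |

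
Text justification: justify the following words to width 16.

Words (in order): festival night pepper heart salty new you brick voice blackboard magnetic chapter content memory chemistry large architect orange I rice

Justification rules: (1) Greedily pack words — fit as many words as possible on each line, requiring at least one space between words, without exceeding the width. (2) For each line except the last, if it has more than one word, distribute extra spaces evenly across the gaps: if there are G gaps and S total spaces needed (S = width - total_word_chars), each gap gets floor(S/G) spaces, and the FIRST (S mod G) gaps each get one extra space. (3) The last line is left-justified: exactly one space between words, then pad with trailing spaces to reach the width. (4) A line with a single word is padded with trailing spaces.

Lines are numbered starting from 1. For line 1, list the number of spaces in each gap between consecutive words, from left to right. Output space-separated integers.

Answer: 3

Derivation:
Line 1: ['festival', 'night'] (min_width=14, slack=2)
Line 2: ['pepper', 'heart'] (min_width=12, slack=4)
Line 3: ['salty', 'new', 'you'] (min_width=13, slack=3)
Line 4: ['brick', 'voice'] (min_width=11, slack=5)
Line 5: ['blackboard'] (min_width=10, slack=6)
Line 6: ['magnetic', 'chapter'] (min_width=16, slack=0)
Line 7: ['content', 'memory'] (min_width=14, slack=2)
Line 8: ['chemistry', 'large'] (min_width=15, slack=1)
Line 9: ['architect', 'orange'] (min_width=16, slack=0)
Line 10: ['I', 'rice'] (min_width=6, slack=10)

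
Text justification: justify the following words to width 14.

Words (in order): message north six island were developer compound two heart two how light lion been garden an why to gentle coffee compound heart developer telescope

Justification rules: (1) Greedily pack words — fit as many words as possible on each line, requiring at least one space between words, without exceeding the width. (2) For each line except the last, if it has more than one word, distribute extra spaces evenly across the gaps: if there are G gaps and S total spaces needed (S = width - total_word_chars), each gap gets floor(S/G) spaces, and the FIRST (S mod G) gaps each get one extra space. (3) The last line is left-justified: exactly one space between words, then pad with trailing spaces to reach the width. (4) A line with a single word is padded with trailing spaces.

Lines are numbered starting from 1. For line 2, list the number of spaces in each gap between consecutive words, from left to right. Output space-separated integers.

Answer: 5

Derivation:
Line 1: ['message', 'north'] (min_width=13, slack=1)
Line 2: ['six', 'island'] (min_width=10, slack=4)
Line 3: ['were', 'developer'] (min_width=14, slack=0)
Line 4: ['compound', 'two'] (min_width=12, slack=2)
Line 5: ['heart', 'two', 'how'] (min_width=13, slack=1)
Line 6: ['light', 'lion'] (min_width=10, slack=4)
Line 7: ['been', 'garden', 'an'] (min_width=14, slack=0)
Line 8: ['why', 'to', 'gentle'] (min_width=13, slack=1)
Line 9: ['coffee'] (min_width=6, slack=8)
Line 10: ['compound', 'heart'] (min_width=14, slack=0)
Line 11: ['developer'] (min_width=9, slack=5)
Line 12: ['telescope'] (min_width=9, slack=5)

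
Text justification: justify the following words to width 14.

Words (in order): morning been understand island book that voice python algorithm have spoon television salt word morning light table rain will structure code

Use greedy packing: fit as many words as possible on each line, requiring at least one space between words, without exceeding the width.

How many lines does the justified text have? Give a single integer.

Line 1: ['morning', 'been'] (min_width=12, slack=2)
Line 2: ['understand'] (min_width=10, slack=4)
Line 3: ['island', 'book'] (min_width=11, slack=3)
Line 4: ['that', 'voice'] (min_width=10, slack=4)
Line 5: ['python'] (min_width=6, slack=8)
Line 6: ['algorithm', 'have'] (min_width=14, slack=0)
Line 7: ['spoon'] (min_width=5, slack=9)
Line 8: ['television'] (min_width=10, slack=4)
Line 9: ['salt', 'word'] (min_width=9, slack=5)
Line 10: ['morning', 'light'] (min_width=13, slack=1)
Line 11: ['table', 'rain'] (min_width=10, slack=4)
Line 12: ['will', 'structure'] (min_width=14, slack=0)
Line 13: ['code'] (min_width=4, slack=10)
Total lines: 13

Answer: 13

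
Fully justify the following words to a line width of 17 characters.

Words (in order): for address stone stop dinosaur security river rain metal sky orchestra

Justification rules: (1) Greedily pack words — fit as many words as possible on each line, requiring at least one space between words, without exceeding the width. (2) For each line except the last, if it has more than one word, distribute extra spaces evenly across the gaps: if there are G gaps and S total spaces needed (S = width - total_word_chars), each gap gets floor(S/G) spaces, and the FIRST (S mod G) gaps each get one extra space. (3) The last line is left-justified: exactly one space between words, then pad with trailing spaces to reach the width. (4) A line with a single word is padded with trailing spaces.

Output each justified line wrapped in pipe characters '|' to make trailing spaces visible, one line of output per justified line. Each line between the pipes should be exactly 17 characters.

Answer: |for address stone|
|stop     dinosaur|
|security    river|
|rain   metal  sky|
|orchestra        |

Derivation:
Line 1: ['for', 'address', 'stone'] (min_width=17, slack=0)
Line 2: ['stop', 'dinosaur'] (min_width=13, slack=4)
Line 3: ['security', 'river'] (min_width=14, slack=3)
Line 4: ['rain', 'metal', 'sky'] (min_width=14, slack=3)
Line 5: ['orchestra'] (min_width=9, slack=8)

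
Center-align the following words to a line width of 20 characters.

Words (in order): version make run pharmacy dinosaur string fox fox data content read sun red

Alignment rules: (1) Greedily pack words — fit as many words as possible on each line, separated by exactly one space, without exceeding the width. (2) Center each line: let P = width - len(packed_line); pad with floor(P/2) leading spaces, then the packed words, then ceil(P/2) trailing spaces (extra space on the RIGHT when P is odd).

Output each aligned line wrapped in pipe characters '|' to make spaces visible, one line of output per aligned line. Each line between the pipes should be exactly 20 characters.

Answer: |  version make run  |
| pharmacy dinosaur  |
|string fox fox data |
|content read sun red|

Derivation:
Line 1: ['version', 'make', 'run'] (min_width=16, slack=4)
Line 2: ['pharmacy', 'dinosaur'] (min_width=17, slack=3)
Line 3: ['string', 'fox', 'fox', 'data'] (min_width=19, slack=1)
Line 4: ['content', 'read', 'sun', 'red'] (min_width=20, slack=0)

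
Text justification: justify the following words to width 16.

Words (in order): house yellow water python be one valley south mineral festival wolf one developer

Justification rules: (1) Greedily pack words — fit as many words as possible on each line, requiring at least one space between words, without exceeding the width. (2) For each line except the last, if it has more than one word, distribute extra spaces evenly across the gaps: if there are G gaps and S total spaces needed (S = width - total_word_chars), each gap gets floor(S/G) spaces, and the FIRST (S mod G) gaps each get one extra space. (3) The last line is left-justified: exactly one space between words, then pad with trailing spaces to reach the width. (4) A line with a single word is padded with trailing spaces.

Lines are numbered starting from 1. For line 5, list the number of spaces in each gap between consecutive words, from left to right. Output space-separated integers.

Line 1: ['house', 'yellow'] (min_width=12, slack=4)
Line 2: ['water', 'python', 'be'] (min_width=15, slack=1)
Line 3: ['one', 'valley', 'south'] (min_width=16, slack=0)
Line 4: ['mineral', 'festival'] (min_width=16, slack=0)
Line 5: ['wolf', 'one'] (min_width=8, slack=8)
Line 6: ['developer'] (min_width=9, slack=7)

Answer: 9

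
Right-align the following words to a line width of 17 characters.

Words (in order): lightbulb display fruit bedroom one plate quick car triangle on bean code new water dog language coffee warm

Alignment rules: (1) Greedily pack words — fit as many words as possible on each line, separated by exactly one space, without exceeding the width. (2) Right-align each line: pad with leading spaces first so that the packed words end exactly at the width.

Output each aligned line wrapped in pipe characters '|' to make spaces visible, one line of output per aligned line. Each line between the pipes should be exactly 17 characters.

Answer: |lightbulb display|
|fruit bedroom one|
|  plate quick car|
| triangle on bean|
|   code new water|
|     dog language|
|      coffee warm|

Derivation:
Line 1: ['lightbulb', 'display'] (min_width=17, slack=0)
Line 2: ['fruit', 'bedroom', 'one'] (min_width=17, slack=0)
Line 3: ['plate', 'quick', 'car'] (min_width=15, slack=2)
Line 4: ['triangle', 'on', 'bean'] (min_width=16, slack=1)
Line 5: ['code', 'new', 'water'] (min_width=14, slack=3)
Line 6: ['dog', 'language'] (min_width=12, slack=5)
Line 7: ['coffee', 'warm'] (min_width=11, slack=6)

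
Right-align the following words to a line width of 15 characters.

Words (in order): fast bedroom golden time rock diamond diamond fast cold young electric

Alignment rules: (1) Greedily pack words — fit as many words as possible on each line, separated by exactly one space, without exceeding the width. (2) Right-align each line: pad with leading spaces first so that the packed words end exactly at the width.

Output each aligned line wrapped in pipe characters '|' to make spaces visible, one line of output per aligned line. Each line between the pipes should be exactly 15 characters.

Answer: |   fast bedroom|
|    golden time|
|   rock diamond|
|   diamond fast|
|     cold young|
|       electric|

Derivation:
Line 1: ['fast', 'bedroom'] (min_width=12, slack=3)
Line 2: ['golden', 'time'] (min_width=11, slack=4)
Line 3: ['rock', 'diamond'] (min_width=12, slack=3)
Line 4: ['diamond', 'fast'] (min_width=12, slack=3)
Line 5: ['cold', 'young'] (min_width=10, slack=5)
Line 6: ['electric'] (min_width=8, slack=7)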